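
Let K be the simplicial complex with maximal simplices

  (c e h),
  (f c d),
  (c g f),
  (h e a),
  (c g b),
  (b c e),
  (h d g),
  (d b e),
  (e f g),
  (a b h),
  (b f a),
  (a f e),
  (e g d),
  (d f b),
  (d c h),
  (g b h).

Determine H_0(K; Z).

H_0 = Z.

Fix the vertex order a < b < c < d < e < f < g < h and write every simplex with vertices in increasing order. Then dim K = 2 and the simplices of K are:

  0-simplices (8): a, b, c, d, e, f, g, h
  1-simplices (24): ab, ae, af, ah, bc, bd, be, bf, bg, bh, cd, ce, cf, cg, ch, de, df, dg, dh, ef, eg, eh, fg, gh
  2-simplices (16): abf, abh, aef, aeh, bce, bcg, bde, bdf, bgh, cdf, cdh, ceh, cfg, deg, dgh, efg

so the chain groups are C_0 ≅ Z^8, C_1 ≅ Z^24, C_2 ≅ Z^16.

∂_1: C_1 → C_0 is given by ∂[p,q] = [q] − [p]. For instance
  ∂fg = g − f.
This gives a 8×24 integer matrix of rank 7; reducing to Smith normal form yields diagonal entries (1,1,1,1,1,1,1).

∂_2: C_2 → C_1 sends each 2-simplex [p,q,r] to [q,r] − [p,r] + [p,q]. For instance
  ∂cdf = df − cf + cd,
  ∂ceh = eh − ch + ce.
As a 24×16 matrix over Z this has rank 15, with invariant factors (1,1,1,1,1,1,1,1,1,1,1,1,1,1,1).

Reading off H_k = ker ∂_k / im ∂_{k+1}:

  H_0: rank C_0 − rank ∂_1 = 8 − 7 = 1, and the invariant factors of ∂_1 are all 1, so H_0 = Z.

(K is a triangulation of the torus T^2.)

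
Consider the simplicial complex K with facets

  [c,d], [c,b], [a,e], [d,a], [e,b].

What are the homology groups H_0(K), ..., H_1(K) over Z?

H_0 ≅ Z,  H_1 ≅ Z.

We work with the vertex ordering a < b < c < d < e. The simplices of K, each written with vertices in increasing order, are:

  0-simplices (5): a, b, c, d, e
  1-simplices (5): ad, ae, bc, be, cd

giving chain groups C_0 ≅ Z^5, C_1 ≅ Z^5.

Boundary ∂_1: C_1 → C_0 sends each edge [p,q] (with p < q) to q − p. For instance
  ∂cd = d − c.
This gives a 5×5 integer matrix of rank 4; reducing to Smith normal form yields diagonal entries (1,1,1,1).

From H_k ≅ ker(∂_k) / im(∂_{k+1}) we obtain:

  H_0: rank C_0 − rank ∂_1 = 5 − 4 = 1, and the invariant factors of ∂_1 are all 1, so H_0 ≅ Z.
  H_1: rank ker ∂_1 − rank ∂_2 = (5 − 4) − 0 = 1, and there is no ∂_2, so H_1 ≅ Z.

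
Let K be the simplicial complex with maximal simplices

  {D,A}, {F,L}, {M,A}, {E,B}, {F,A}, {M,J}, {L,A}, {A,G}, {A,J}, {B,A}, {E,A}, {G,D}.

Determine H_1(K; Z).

H_1 = Z^4.

K has 9 vertices, 12 edges.
rank ∂_1 = 8, rank ∂_2 = 0 ⇒ b_1 = 12 − 8 − 0 = 4. So H_1 = Z^4.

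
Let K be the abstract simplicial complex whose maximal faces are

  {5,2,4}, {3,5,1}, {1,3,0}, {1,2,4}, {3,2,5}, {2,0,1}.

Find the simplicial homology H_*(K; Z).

H_0 = Z,  H_1 = Z,  H_2 = 0.

Fix the vertex order 0 < 1 < 2 < 3 < 4 < 5 and write every simplex with vertices in increasing order. Then dim K = 2 and the simplices of K are:

  0-simplices (6): [0], [1], [2], [3], [4], [5]
  1-simplices (12): [0,1], [0,2], [0,3], [1,2], [1,3], [1,4], [1,5], [2,3], [2,4], [2,5], [3,5], [4,5]
  2-simplices (6): [0,1,2], [0,1,3], [1,2,4], [1,3,5], [2,3,5], [2,4,5]

Hence C_0 ≅ Z^6, C_1 ≅ Z^12, C_2 ≅ Z^6.

Boundary ∂_1: C_1 → C_0 maps an edge to its endpoints' difference, ∂[p,q] = q − p.
This gives a 6×12 integer matrix of rank 5; reducing to Smith normal form yields diagonal entries (1,1,1,1,1).

Boundary ∂_2: C_2 → C_1 acts by ∂[p,q,r] = [q,r] − [p,r] + [p,q]. For instance
  ∂[0,1,3] = [1,3] − [0,3] + [0,1],
  ∂[2,4,5] = [4,5] − [2,5] + [2,4].
The 12×6 boundary matrix has rank 6 and Smith normal form diag(1,1,1,1,1,1).

Now H_k = ker ∂_k / im ∂_{k+1}, so:

  H_0: rank C_0 − rank ∂_1 = 6 − 5 = 1, and the invariant factors of ∂_1 are all 1, so H_0 ≅ Z.
  H_1: rank ker ∂_1 − rank ∂_2 = (12 − 5) − 6 = 1, and the invariant factors of ∂_2 are all 1, so H_1 ≅ Z.
  H_2: rank ker ∂_2 − rank ∂_3 = (6 − 6) − 0 = 0, and there is no ∂_3, so H_2 ≅ 0.

(K is a triangulation of the cylinder S^1 x I.)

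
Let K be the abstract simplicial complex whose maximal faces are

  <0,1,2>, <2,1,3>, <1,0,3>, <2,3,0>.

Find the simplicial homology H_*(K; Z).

We work with the vertex ordering 0 < 1 < 2 < 3. The simplices of K, each written with vertices in increasing order, are:

  0-simplices (4): [0], [1], [2], [3]
  1-simplices (6): [0,1], [0,2], [0,3], [1,2], [1,3], [2,3]
  2-simplices (4): [0,1,2], [0,1,3], [0,2,3], [1,2,3]

giving chain groups C_0 ≅ Z^4, C_1 ≅ Z^6, C_2 ≅ Z^4.

∂_1: C_1 → C_0 maps an edge to its endpoints' difference, ∂[p,q] = q − p. For instance
  ∂[0,1] = [1] − [0].
As a 4×6 matrix over Z this has rank 3, with invariant factors (1,1,1).

The boundary map ∂_2: C_2 → C_1 acts by ∂[p,q,r] = [q,r] − [p,r] + [p,q]. For instance
  ∂[0,1,2] = [1,2] − [0,2] + [0,1],
  ∂[0,2,3] = [2,3] − [0,3] + [0,2].
The resulting 6×4 matrix has rank 3, and its Smith normal form has invariant factors (1,1,1).

Reading off H_k = ker ∂_k / im ∂_{k+1}:

  H_0: rank C_0 − rank ∂_1 = 4 − 3 = 1, and the invariant factors of ∂_1 are all 1, so H_0 ≅ Z.
  H_1: rank ker ∂_1 − rank ∂_2 = (6 − 3) − 3 = 0, and the invariant factors of ∂_2 are all 1, so H_1 ≅ 0.
  H_2: rank ker ∂_2 − rank ∂_3 = (4 − 3) − 0 = 1, and there is no ∂_3, so H_2 ≅ Z.

H_0 ≅ Z,  H_1 = 0,  H_2 ≅ Z.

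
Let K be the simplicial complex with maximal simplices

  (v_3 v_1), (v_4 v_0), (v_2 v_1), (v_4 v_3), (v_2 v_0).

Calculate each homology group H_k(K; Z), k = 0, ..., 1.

Take the total order v_0 < v_1 < v_2 < v_3 < v_4 on the vertex set. Then K (dimension 1) consists of the simplices:

  0-simplices (5): [v_0], [v_1], [v_2], [v_3], [v_4]
  1-simplices (5): [v_0,v_2], [v_0,v_4], [v_1,v_2], [v_1,v_3], [v_3,v_4]

Hence C_0 ≅ Z^5, C_1 ≅ Z^5.

The boundary map ∂_1: C_1 → C_0 is given by ∂[p,q] = [q] − [p]. For instance
  ∂[v_0,v_2] = [v_2] − [v_0].
As a 5×5 matrix over Z this has rank 4, with invariant factors (1,1,1,1).

Now H_k = ker ∂_k / im ∂_{k+1}, so:

  H_0: rank C_0 − rank ∂_1 = 5 − 4 = 1, and the invariant factors of ∂_1 are all 1, so H_0 ≅ Z.
  H_1: rank ker ∂_1 − rank ∂_2 = (5 − 4) − 0 = 1, and there is no ∂_2, so H_1 ≅ Z.

As a check, the Euler characteristic is 5 − 5 = 0, which agrees with 1 − 1 = 0.

H_0 = Z,  H_1 = Z.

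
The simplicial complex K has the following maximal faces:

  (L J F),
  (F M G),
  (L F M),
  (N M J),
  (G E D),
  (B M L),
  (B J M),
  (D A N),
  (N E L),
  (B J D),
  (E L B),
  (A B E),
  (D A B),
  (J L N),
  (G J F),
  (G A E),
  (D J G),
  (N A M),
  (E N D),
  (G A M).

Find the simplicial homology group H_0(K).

K has 10 vertices, 30 edges, 20 triangles.
rank ∂_0 = 0, rank ∂_1 = 9 ⇒ b_0 = 10 − 0 − 9 = 1; all invariant factors of ∂_1 are 1 so no torsion. So H_0 ≅ Z.

H_0 ≅ Z.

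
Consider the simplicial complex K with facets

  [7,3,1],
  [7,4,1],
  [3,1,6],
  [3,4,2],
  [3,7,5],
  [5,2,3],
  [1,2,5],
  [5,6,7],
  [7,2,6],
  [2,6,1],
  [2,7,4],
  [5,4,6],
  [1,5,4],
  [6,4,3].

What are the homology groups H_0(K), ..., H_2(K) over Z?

H_0 = Z,  H_1 = Z^2,  H_2 = Z.

Order the vertices as 1 < 2 < 3 < 4 < 5 < 6 < 7. Listing each simplex with vertices in this order, K has dimension 2 with simplices:

  0-simplices (7): [1], [2], [3], [4], [5], [6], [7]
  1-simplices (21): [1,2], [1,3], [1,4], [1,5], [1,6], [1,7], [2,3], [2,4], [2,5], [2,6], [2,7], [3,4], [3,5], [3,6], [3,7], [4,5], [4,6], [4,7], [5,6], [5,7], [6,7]
  2-simplices (14): [1,2,5], [1,2,6], [1,3,6], [1,3,7], [1,4,5], [1,4,7], [2,3,4], [2,3,5], [2,4,7], [2,6,7], [3,4,6], [3,5,7], [4,5,6], [5,6,7]

giving chain groups C_0 ≅ Z^7, C_1 ≅ Z^21, C_2 ≅ Z^14.

Boundary ∂_1: C_1 → C_0 sends each edge [p,q] (with p < q) to q − p.
This gives a 7×21 integer matrix of rank 6; reducing to Smith normal form yields diagonal entries (1,1,1,1,1,1).

∂_2: C_2 → C_1 acts by ∂[p,q,r] = [q,r] − [p,r] + [p,q]. For instance
  ∂[2,3,5] = [3,5] − [2,5] + [2,3],
  ∂[1,2,6] = [2,6] − [1,6] + [1,2].
This gives a 21×14 integer matrix of rank 13; reducing to Smith normal form yields diagonal entries (1,1,1,1,1,1,1,1,1,1,1,1,1).

From H_k ≅ ker(∂_k) / im(∂_{k+1}) we obtain:

  H_0: rank C_0 − rank ∂_1 = 7 − 6 = 1, and the invariant factors of ∂_1 are all 1, so H_0 ≅ Z.
  H_1: rank ker ∂_1 − rank ∂_2 = (21 − 6) − 13 = 2, and the invariant factors of ∂_2 are all 1, so H_1 ≅ Z^2.
  H_2: rank ker ∂_2 − rank ∂_3 = (14 − 13) − 0 = 1, and there is no ∂_3, so H_2 ≅ Z.

As a check, the Euler characteristic is 7 − 21 + 14 = 0, which agrees with 1 − 2 + 1 = 0.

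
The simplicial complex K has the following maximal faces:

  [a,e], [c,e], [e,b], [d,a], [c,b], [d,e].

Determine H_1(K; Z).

Fix the vertex order a < b < c < d < e and write every simplex with vertices in increasing order. Then dim K = 1 and the simplices of K are:

  0-simplices (5): a, b, c, d, e
  1-simplices (6): ad, ae, bc, be, ce, de

giving chain groups C_0 ≅ Z^5, C_1 ≅ Z^6.

The boundary map ∂_1: C_1 → C_0 maps an edge to its endpoints' difference, ∂[p,q] = q − p.
The resulting 5×6 matrix has rank 4, and its Smith normal form has invariant factors (1,1,1,1).

Computing H_k = (kernel of ∂_k) / (image of ∂_{k+1}):

  H_1: rank ker ∂_1 − rank ∂_2 = (6 − 4) − 0 = 2, and there is no ∂_2, so H_1 = Z^2.

H_1 = Z^2.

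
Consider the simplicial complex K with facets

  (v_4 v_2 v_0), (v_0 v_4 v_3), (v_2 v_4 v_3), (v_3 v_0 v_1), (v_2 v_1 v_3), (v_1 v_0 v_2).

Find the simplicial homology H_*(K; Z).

Take the total order v_0 < v_1 < v_2 < v_3 < v_4 on the vertex set. Then K (dimension 2) consists of the simplices:

  0-simplices (5): [v_0], [v_1], [v_2], [v_3], [v_4]
  1-simplices (9): [v_0,v_1], [v_0,v_2], [v_0,v_3], [v_0,v_4], [v_1,v_2], [v_1,v_3], [v_2,v_3], [v_2,v_4], [v_3,v_4]
  2-simplices (6): [v_0,v_1,v_2], [v_0,v_1,v_3], [v_0,v_2,v_4], [v_0,v_3,v_4], [v_1,v_2,v_3], [v_2,v_3,v_4]

Hence C_0 ≅ Z^5, C_1 ≅ Z^9, C_2 ≅ Z^6.

The boundary map ∂_1: C_1 → C_0 sends each edge [p,q] (with p < q) to q − p.
As a 5×9 matrix over Z this has rank 4, with invariant factors (1,1,1,1).

The boundary map ∂_2: C_2 → C_1 maps a triangle to the signed sum of its edges. For instance
  ∂[v_2,v_3,v_4] = [v_3,v_4] − [v_2,v_4] + [v_2,v_3],
  ∂[v_0,v_2,v_4] = [v_2,v_4] − [v_0,v_4] + [v_0,v_2].
This gives a 9×6 integer matrix of rank 5; reducing to Smith normal form yields diagonal entries (1,1,1,1,1).

Computing H_k = (kernel of ∂_k) / (image of ∂_{k+1}):

  H_0: rank C_0 − rank ∂_1 = 5 − 4 = 1, and the invariant factors of ∂_1 are all 1, so H_0 ≅ Z.
  H_1: rank ker ∂_1 − rank ∂_2 = (9 − 4) − 5 = 0, and the invariant factors of ∂_2 are all 1, so H_1 ≅ 0.
  H_2: rank ker ∂_2 − rank ∂_3 = (6 − 5) − 0 = 1, and there is no ∂_3, so H_2 ≅ Z.

(K is a triangulation of the 2-sphere S^2.)

H_0 ≅ Z,  H_1 = 0,  H_2 ≅ Z.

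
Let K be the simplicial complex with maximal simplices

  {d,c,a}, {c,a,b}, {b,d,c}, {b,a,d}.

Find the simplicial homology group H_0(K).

H_0 = Z.

Order the vertices as a < b < c < d. Listing each simplex with vertices in this order, K has dimension 2 with simplices:

  0-simplices (4): a, b, c, d
  1-simplices (6): ab, ac, ad, bc, bd, cd
  2-simplices (4): abc, abd, acd, bcd

Hence C_0 ≅ Z^4, C_1 ≅ Z^6, C_2 ≅ Z^4.

∂_1: C_1 → C_0 maps an edge to its endpoints' difference, ∂[p,q] = q − p.
The 4×6 boundary matrix has rank 3 and Smith normal form diag(1,1,1).

The boundary map ∂_2: C_2 → C_1 maps a triangle to the signed sum of its edges. For instance
  ∂bcd = cd − bd + bc,
  ∂acd = cd − ad + ac.
The resulting 6×4 matrix has rank 3, and its Smith normal form has invariant factors (1,1,1).

Computing H_k = (kernel of ∂_k) / (image of ∂_{k+1}):

  H_0: rank C_0 − rank ∂_1 = 4 − 3 = 1, and the invariant factors of ∂_1 are all 1, so H_0 = Z.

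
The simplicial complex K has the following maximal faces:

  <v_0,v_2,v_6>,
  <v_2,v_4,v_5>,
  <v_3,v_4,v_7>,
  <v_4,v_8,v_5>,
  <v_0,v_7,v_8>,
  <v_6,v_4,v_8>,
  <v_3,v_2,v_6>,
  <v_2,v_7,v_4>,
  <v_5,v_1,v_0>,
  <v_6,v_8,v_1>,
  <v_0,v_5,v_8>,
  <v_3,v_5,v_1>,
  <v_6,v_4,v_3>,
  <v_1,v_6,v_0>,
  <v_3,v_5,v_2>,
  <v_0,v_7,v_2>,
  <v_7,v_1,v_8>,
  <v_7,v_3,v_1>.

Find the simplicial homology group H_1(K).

K has 9 vertices, 27 edges, 18 triangles.
rank ∂_1 = 8, rank ∂_2 = 18 ⇒ b_1 = 27 − 8 − 18 = 1; ∂_2 has invariant factor(s) [2] giving torsion. So H_1 ≅ Z ⊕ Z_2.

H_1 = Z ⊕ Z_2.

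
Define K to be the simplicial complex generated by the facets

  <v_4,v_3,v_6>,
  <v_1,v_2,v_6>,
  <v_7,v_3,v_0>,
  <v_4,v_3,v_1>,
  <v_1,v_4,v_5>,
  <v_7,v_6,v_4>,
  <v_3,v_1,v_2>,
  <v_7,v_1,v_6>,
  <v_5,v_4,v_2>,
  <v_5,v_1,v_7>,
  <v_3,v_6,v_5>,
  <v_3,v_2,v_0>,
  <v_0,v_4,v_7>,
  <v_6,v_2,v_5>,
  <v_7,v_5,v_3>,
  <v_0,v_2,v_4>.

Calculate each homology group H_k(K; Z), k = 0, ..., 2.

H_0 = Z,  H_1 = Z^2,  H_2 = Z.

Fix the vertex order v_0 < v_1 < v_2 < v_3 < v_4 < v_5 < v_6 < v_7 and write every simplex with vertices in increasing order. Then dim K = 2 and the simplices of K are:

  0-simplices (8): [v_0], [v_1], [v_2], [v_3], [v_4], [v_5], [v_6], [v_7]
  1-simplices (24): (24 of them)
  2-simplices (16): (16 of them)

giving chain groups C_0 ≅ Z^8, C_1 ≅ Z^24, C_2 ≅ Z^16.

∂_1: C_1 → C_0 maps an edge to its endpoints' difference, ∂[p,q] = q − p. For instance
  ∂[v_3,v_7] = [v_7] − [v_3].
As a 8×24 matrix over Z this has rank 7, with invariant factors (1,1,1,1,1,1,1).

∂_2: C_2 → C_1 maps a triangle to the signed sum of its edges. For instance
  ∂[v_3,v_4,v_6] = [v_4,v_6] − [v_3,v_6] + [v_3,v_4],
  ∂[v_0,v_2,v_3] = [v_2,v_3] − [v_0,v_3] + [v_0,v_2].
The resulting 24×16 matrix has rank 15, and its Smith normal form has invariant factors (1,1,1,1,1,1,1,1,1,1,1,1,1,1,1).

Reading off H_k = ker ∂_k / im ∂_{k+1}:

  H_0: rank C_0 − rank ∂_1 = 8 − 7 = 1, and the invariant factors of ∂_1 are all 1, so H_0 ≅ Z.
  H_1: rank ker ∂_1 − rank ∂_2 = (24 − 7) − 15 = 2, and the invariant factors of ∂_2 are all 1, so H_1 ≅ Z^2.
  H_2: rank ker ∂_2 − rank ∂_3 = (16 − 15) − 0 = 1, and there is no ∂_3, so H_2 ≅ Z.

(K is a triangulation of the torus T^2.)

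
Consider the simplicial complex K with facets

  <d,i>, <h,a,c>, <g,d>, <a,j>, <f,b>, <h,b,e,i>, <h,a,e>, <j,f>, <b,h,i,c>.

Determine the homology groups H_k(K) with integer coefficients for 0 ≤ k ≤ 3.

We work with the vertex ordering a < b < c < d < e < f < g < h < i < j. The simplices of K, each written with vertices in increasing order, are:

  0-simplices (10): a, b, c, d, e, f, g, h, i, j
  1-simplices (17): ac, ae, ah, aj, bc, be, bf, bh, bi, ch, ci, dg, di, eh, ei, fj, hi
  2-simplices (9): ach, aeh, bch, bci, beh, bei, bhi, chi, ehi
  3-simplices (2): bchi, behi

giving chain groups C_0 ≅ Z^10, C_1 ≅ Z^17, C_2 ≅ Z^9, C_3 ≅ Z^2.

∂_1: C_1 → C_0 maps an edge to its endpoints' difference, ∂[p,q] = q − p. For instance
  ∂eh = h − e.
The 10×17 boundary matrix has rank 9 and Smith normal form diag(1,1,1,1,1,1,1,1,1).

The boundary map ∂_2: C_2 → C_1 acts by ∂[p,q,r] = [q,r] − [p,r] + [p,q]. For instance
  ∂bei = ei − bi + be,
  ∂bch = ch − bh + bc.
As a 17×9 matrix over Z this has rank 7, with invariant factors (1,1,1,1,1,1,1).

The boundary map ∂_3: C_3 → C_2 sends each 3-simplex σ to the alternating sum Σ_i (−1)^i (σ with its i-th vertex removed). For instance
  ∂bchi = chi − bhi + bci − bch,
  ∂behi = ehi − bhi + bei − beh.
This gives a 9×2 integer matrix of rank 2; reducing to Smith normal form yields diagonal entries (1,1).

From H_k ≅ ker(∂_k) / im(∂_{k+1}) we obtain:

  H_0: rank C_0 − rank ∂_1 = 10 − 9 = 1, and the invariant factors of ∂_1 are all 1, so H_0 ≅ Z.
  H_1: rank ker ∂_1 − rank ∂_2 = (17 − 9) − 7 = 1, and the invariant factors of ∂_2 are all 1, so H_1 ≅ Z.
  H_2: rank ker ∂_2 − rank ∂_3 = (9 − 7) − 2 = 0, and the invariant factors of ∂_3 are all 1, so H_2 ≅ 0.
  H_3: rank ker ∂_3 − rank ∂_4 = (2 − 2) − 0 = 0, and there is no ∂_4, so H_3 ≅ 0.

As a check, the Euler characteristic is 10 − 17 + 9 − 2 = 0, which agrees with 1 − 1 + 0 − 0 = 0.

H_0 = Z,  H_1 = Z,  H_2 = 0,  H_3 = 0.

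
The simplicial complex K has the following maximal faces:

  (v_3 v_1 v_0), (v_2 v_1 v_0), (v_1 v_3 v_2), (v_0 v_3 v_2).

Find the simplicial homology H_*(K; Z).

H_0 = Z,  H_1 = 0,  H_2 = Z.

We work with the vertex ordering v_0 < v_1 < v_2 < v_3. The simplices of K, each written with vertices in increasing order, are:

  0-simplices (4): [v_0], [v_1], [v_2], [v_3]
  1-simplices (6): [v_0,v_1], [v_0,v_2], [v_0,v_3], [v_1,v_2], [v_1,v_3], [v_2,v_3]
  2-simplices (4): [v_0,v_1,v_2], [v_0,v_1,v_3], [v_0,v_2,v_3], [v_1,v_2,v_3]

so the chain groups are C_0 ≅ Z^4, C_1 ≅ Z^6, C_2 ≅ Z^4.

Boundary ∂_1: C_1 → C_0 maps an edge to its endpoints' difference, ∂[p,q] = q − p. For instance
  ∂[v_1,v_2] = [v_2] − [v_1].
As a 4×6 matrix over Z this has rank 3, with invariant factors (1,1,1).

∂_2: C_2 → C_1 maps a triangle to the signed sum of its edges. For instance
  ∂[v_0,v_1,v_2] = [v_1,v_2] − [v_0,v_2] + [v_0,v_1],
  ∂[v_0,v_1,v_3] = [v_1,v_3] − [v_0,v_3] + [v_0,v_1].
This gives a 6×4 integer matrix of rank 3; reducing to Smith normal form yields diagonal entries (1,1,1).

Now H_k = ker ∂_k / im ∂_{k+1}, so:

  H_0: rank C_0 − rank ∂_1 = 4 − 3 = 1, and the invariant factors of ∂_1 are all 1, so H_0 ≅ Z.
  H_1: rank ker ∂_1 − rank ∂_2 = (6 − 3) − 3 = 0, and the invariant factors of ∂_2 are all 1, so H_1 ≅ 0.
  H_2: rank ker ∂_2 − rank ∂_3 = (4 − 3) − 0 = 1, and there is no ∂_3, so H_2 ≅ Z.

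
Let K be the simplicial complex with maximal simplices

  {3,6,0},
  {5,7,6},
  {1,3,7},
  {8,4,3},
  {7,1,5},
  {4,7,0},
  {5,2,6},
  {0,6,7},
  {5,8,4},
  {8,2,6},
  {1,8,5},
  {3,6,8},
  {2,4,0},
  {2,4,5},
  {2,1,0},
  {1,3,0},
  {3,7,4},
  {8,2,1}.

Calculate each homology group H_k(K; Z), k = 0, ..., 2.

H_0 = Z,  H_1 = Z ⊕ Z/2,  H_2 = 0.

Order the vertices as 0 < 1 < 2 < 3 < 4 < 5 < 6 < 7 < 8. Listing each simplex with vertices in this order, K has dimension 2 with simplices:

  0-simplices (9): [0], [1], [2], [3], [4], [5], [6], [7], [8]
  1-simplices (27): (27 of them)
  2-simplices (18): [0,1,2], [0,1,3], [0,2,4], [0,3,6], [0,4,7], [0,6,7], [1,2,8], [1,3,7], [1,5,7], [1,5,8], [2,4,5], [2,5,6], [2,6,8], [3,4,7], [3,4,8], [3,6,8], [4,5,8], [5,6,7]

giving chain groups C_0 ≅ Z^9, C_1 ≅ Z^27, C_2 ≅ Z^18.

The boundary map ∂_1: C_1 → C_0 sends each edge [p,q] (with p < q) to q − p. For instance
  ∂[6,8] = [8] − [6].
As a 9×27 matrix over Z this has rank 8, with invariant factors (1,1,1,1,1,1,1,1).

The boundary map ∂_2: C_2 → C_1 sends each 2-simplex [p,q,r] to [q,r] − [p,r] + [p,q]. For instance
  ∂[3,4,8] = [4,8] − [3,8] + [3,4],
  ∂[1,5,7] = [5,7] − [1,7] + [1,5].
This gives a 27×18 integer matrix of rank 18; reducing to Smith normal form yields diagonal entries (1,1,1,1,1,1,1,1,1,1,1,1,1,1,1,1,1,2).

From H_k ≅ ker(∂_k) / im(∂_{k+1}) we obtain:

  H_0: rank C_0 − rank ∂_1 = 9 − 8 = 1, and the invariant factors of ∂_1 are all 1, so H_0 = Z.
  H_1: rank ker ∂_1 − rank ∂_2 = (27 − 8) − 18 = 1, and ∂_2 has invariant factor 2 > 1, so H_1 = Z ⊕ Z/2.
  H_2: rank ker ∂_2 − rank ∂_3 = (18 − 18) − 0 = 0, and there is no ∂_3, so H_2 = 0.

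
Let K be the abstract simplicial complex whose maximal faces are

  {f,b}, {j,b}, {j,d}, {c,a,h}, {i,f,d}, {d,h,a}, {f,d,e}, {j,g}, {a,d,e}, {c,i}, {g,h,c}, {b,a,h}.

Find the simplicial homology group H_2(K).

H_2 = 0.

K has 10 vertices, 20 edges, 7 triangles.
rank ∂_2 = 7, rank ∂_3 = 0 ⇒ b_2 = 7 − 7 − 0 = 0. So H_2 ≅ 0.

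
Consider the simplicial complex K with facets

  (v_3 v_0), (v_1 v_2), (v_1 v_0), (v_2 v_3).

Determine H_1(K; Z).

H_1 = Z.

Order the vertices as v_0 < v_1 < v_2 < v_3. Listing each simplex with vertices in this order, K has dimension 1 with simplices:

  0-simplices (4): [v_0], [v_1], [v_2], [v_3]
  1-simplices (4): [v_0,v_1], [v_0,v_3], [v_1,v_2], [v_2,v_3]

giving chain groups C_0 ≅ Z^4, C_1 ≅ Z^4.

∂_1: C_1 → C_0 sends each edge [p,q] (with p < q) to q − p.
The resulting 4×4 matrix has rank 3, and its Smith normal form has invariant factors (1,1,1).

Now H_k = ker ∂_k / im ∂_{k+1}, so:

  H_1: rank ker ∂_1 − rank ∂_2 = (4 − 3) − 0 = 1, and there is no ∂_2, so H_1 ≅ Z.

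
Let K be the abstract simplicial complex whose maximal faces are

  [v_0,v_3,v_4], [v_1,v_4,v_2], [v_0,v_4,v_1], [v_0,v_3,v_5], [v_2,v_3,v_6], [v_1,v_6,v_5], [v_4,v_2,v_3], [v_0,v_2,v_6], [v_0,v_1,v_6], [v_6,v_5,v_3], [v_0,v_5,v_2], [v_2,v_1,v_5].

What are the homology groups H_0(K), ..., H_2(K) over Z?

H_0 ≅ Z,  H_1 ≅ Z/2,  H_2 = 0.

Order the vertices as v_0 < v_1 < v_2 < v_3 < v_4 < v_5 < v_6. Listing each simplex with vertices in this order, K has dimension 2 with simplices:

  0-simplices (7): [v_0], [v_1], [v_2], [v_3], [v_4], [v_5], [v_6]
  1-simplices (18): (18 of them)
  2-simplices (12): (12 of them)

giving chain groups C_0 ≅ Z^7, C_1 ≅ Z^18, C_2 ≅ Z^12.

Boundary ∂_1: C_1 → C_0 is given by ∂[p,q] = [q] − [p].
The resulting 7×18 matrix has rank 6, and its Smith normal form has invariant factors (1,1,1,1,1,1).

The boundary map ∂_2: C_2 → C_1 maps a triangle to the signed sum of its edges. For instance
  ∂[v_0,v_1,v_4] = [v_1,v_4] − [v_0,v_4] + [v_0,v_1],
  ∂[v_0,v_2,v_5] = [v_2,v_5] − [v_0,v_5] + [v_0,v_2].
As a 18×12 matrix over Z this has rank 12, with invariant factors (1,1,1,1,1,1,1,1,1,1,1,2).

Reading off H_k = ker ∂_k / im ∂_{k+1}:

  H_0: rank C_0 − rank ∂_1 = 7 − 6 = 1, and the invariant factors of ∂_1 are all 1, so H_0 = Z.
  H_1: rank ker ∂_1 − rank ∂_2 = (18 − 6) − 12 = 0, and ∂_2 has invariant factor 2 > 1, so H_1 = Z/2.
  H_2: rank ker ∂_2 − rank ∂_3 = (12 − 12) − 0 = 0, and there is no ∂_3, so H_2 = 0.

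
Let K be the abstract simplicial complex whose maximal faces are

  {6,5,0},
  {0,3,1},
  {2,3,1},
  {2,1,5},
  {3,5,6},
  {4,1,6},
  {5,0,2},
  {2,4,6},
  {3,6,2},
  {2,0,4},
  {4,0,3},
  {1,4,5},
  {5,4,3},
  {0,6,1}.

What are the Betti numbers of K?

b_0 = 1, b_1 = 2, b_2 = 1.

We work with the vertex ordering 0 < 1 < 2 < 3 < 4 < 5 < 6. The simplices of K, each written with vertices in increasing order, are:

  0-simplices (7): [0], [1], [2], [3], [4], [5], [6]
  1-simplices (21): [0,1], [0,2], [0,3], [0,4], [0,5], [0,6], [1,2], [1,3], [1,4], [1,5], [1,6], [2,3], [2,4], [2,5], [2,6], [3,4], [3,5], [3,6], [4,5], [4,6], [5,6]
  2-simplices (14): [0,1,3], [0,1,6], [0,2,4], [0,2,5], [0,3,4], [0,5,6], [1,2,3], [1,2,5], [1,4,5], [1,4,6], [2,3,6], [2,4,6], [3,4,5], [3,5,6]

Hence C_0 ≅ Z^7, C_1 ≅ Z^21, C_2 ≅ Z^14.

Boundary ∂_1: C_1 → C_0 maps an edge to its endpoints' difference, ∂[p,q] = q − p. For instance
  ∂[2,4] = [4] − [2].
As a 7×21 matrix over Z this has rank 6, with invariant factors (1,1,1,1,1,1).

The boundary map ∂_2: C_2 → C_1 acts by ∂[p,q,r] = [q,r] − [p,r] + [p,q]. For instance
  ∂[0,3,4] = [3,4] − [0,4] + [0,3],
  ∂[3,5,6] = [5,6] − [3,6] + [3,5].
The 21×14 boundary matrix has rank 13 and Smith normal form diag(1,1,1,1,1,1,1,1,1,1,1,1,1).

From H_k ≅ ker(∂_k) / im(∂_{k+1}) we obtain:

  H_0: rank C_0 − rank ∂_1 = 7 − 6 = 1, and the invariant factors of ∂_1 are all 1, so H_0 ≅ Z.
  H_1: rank ker ∂_1 − rank ∂_2 = (21 − 6) − 13 = 2, and the invariant factors of ∂_2 are all 1, so H_1 ≅ Z^2.
  H_2: rank ker ∂_2 − rank ∂_3 = (14 − 13) − 0 = 1, and there is no ∂_3, so H_2 ≅ Z.

Hence the Betti numbers are b_0 = 1, b_1 = 2, b_2 = 1.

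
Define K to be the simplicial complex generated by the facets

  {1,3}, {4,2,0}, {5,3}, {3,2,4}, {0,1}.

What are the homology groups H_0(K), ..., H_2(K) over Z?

H_0 = Z,  H_1 = Z,  H_2 = 0.

Fix the vertex order 0 < 1 < 2 < 3 < 4 < 5 and write every simplex with vertices in increasing order. Then dim K = 2 and the simplices of K are:

  0-simplices (6): [0], [1], [2], [3], [4], [5]
  1-simplices (8): [0,1], [0,2], [0,4], [1,3], [2,3], [2,4], [3,4], [3,5]
  2-simplices (2): [0,2,4], [2,3,4]

Hence C_0 ≅ Z^6, C_1 ≅ Z^8, C_2 ≅ Z^2.

Boundary ∂_1: C_1 → C_0 sends each edge [p,q] (with p < q) to q − p. For instance
  ∂[1,3] = [3] − [1].
The 6×8 boundary matrix has rank 5 and Smith normal form diag(1,1,1,1,1).

∂_2: C_2 → C_1 sends each 2-simplex [p,q,r] to [q,r] − [p,r] + [p,q]. For instance
  ∂[2,3,4] = [3,4] − [2,4] + [2,3],
  ∂[0,2,4] = [2,4] − [0,4] + [0,2].
This gives a 8×2 integer matrix of rank 2; reducing to Smith normal form yields diagonal entries (1,1).

Now H_k = ker ∂_k / im ∂_{k+1}, so:

  H_0: rank C_0 − rank ∂_1 = 6 − 5 = 1, and the invariant factors of ∂_1 are all 1, so H_0 ≅ Z.
  H_1: rank ker ∂_1 − rank ∂_2 = (8 − 5) − 2 = 1, and the invariant factors of ∂_2 are all 1, so H_1 ≅ Z.
  H_2: rank ker ∂_2 − rank ∂_3 = (2 − 2) − 0 = 0, and there is no ∂_3, so H_2 ≅ 0.

As a check, the Euler characteristic is 6 − 8 + 2 = 0, which agrees with 1 − 1 + 0 = 0.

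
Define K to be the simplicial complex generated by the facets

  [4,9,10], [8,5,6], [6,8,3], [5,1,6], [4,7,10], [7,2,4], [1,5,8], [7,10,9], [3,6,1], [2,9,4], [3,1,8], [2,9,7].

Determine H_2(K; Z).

We work with the vertex ordering 1 < 2 < 3 < 4 < 5 < 6 < 7 < 8 < 9 < 10. The simplices of K, each written with vertices in increasing order, are:

  0-simplices (10): [1], [2], [3], [4], [5], [6], [7], [8], [9], [10]
  1-simplices (18): [1,3], [1,5], [1,6], [1,8], [2,4], [2,7], [2,9], [3,6], [3,8], [4,7], [4,9], [4,10], [5,6], [5,8], [6,8], [7,9], [7,10], [9,10]
  2-simplices (12): [1,3,6], [1,3,8], [1,5,6], [1,5,8], [2,4,7], [2,4,9], [2,7,9], [3,6,8], [4,7,10], [4,9,10], [5,6,8], [7,9,10]

Hence C_0 ≅ Z^10, C_1 ≅ Z^18, C_2 ≅ Z^12.

∂_1: C_1 → C_0 sends each edge [p,q] (with p < q) to q − p.
The resulting 10×18 matrix has rank 8, and its Smith normal form has invariant factors (1,1,1,1,1,1,1,1).

∂_2: C_2 → C_1 maps a triangle to the signed sum of its edges. For instance
  ∂[1,5,8] = [5,8] − [1,8] + [1,5],
  ∂[4,7,10] = [7,10] − [4,10] + [4,7].
The 18×12 boundary matrix has rank 10 and Smith normal form diag(1,1,1,1,1,1,1,1,1,1).

From H_k ≅ ker(∂_k) / im(∂_{k+1}) we obtain:

  H_2: rank ker ∂_2 − rank ∂_3 = (12 − 10) − 0 = 2, and there is no ∂_3, so H_2 ≅ Z^2.

H_2 = Z^2.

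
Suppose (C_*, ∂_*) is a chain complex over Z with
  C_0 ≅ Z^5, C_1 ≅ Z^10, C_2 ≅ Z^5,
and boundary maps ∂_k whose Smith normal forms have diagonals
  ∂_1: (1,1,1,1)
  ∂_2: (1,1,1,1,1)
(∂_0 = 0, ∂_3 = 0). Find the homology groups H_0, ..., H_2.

H_0: b_0 = 5 − 0 − 4 = 1; torsion from ∂_1 factors > 1: none. So H_0 ≅ Z.
H_1: b_1 = 10 − 4 − 5 = 1; torsion from ∂_2 factors > 1: none. So H_1 ≅ Z.
H_2: b_2 = 5 − 5 − 0 = 0; torsion from ∂_3 factors > 1: none. So H_2 ≅ 0.

H_0 ≅ Z,  H_1 ≅ Z,  H_2 = 0.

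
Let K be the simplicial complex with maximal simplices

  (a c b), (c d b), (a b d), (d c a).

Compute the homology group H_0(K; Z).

H_0 ≅ Z.

We work with the vertex ordering a < b < c < d. The simplices of K, each written with vertices in increasing order, are:

  0-simplices (4): a, b, c, d
  1-simplices (6): ab, ac, ad, bc, bd, cd
  2-simplices (4): abc, abd, acd, bcd

Hence C_0 ≅ Z^4, C_1 ≅ Z^6, C_2 ≅ Z^4.

The boundary map ∂_1: C_1 → C_0 sends each edge [p,q] (with p < q) to q − p. For instance
  ∂bd = d − b.
As a 4×6 matrix over Z this has rank 3, with invariant factors (1,1,1).

Boundary ∂_2: C_2 → C_1 acts by ∂[p,q,r] = [q,r] − [p,r] + [p,q]. For instance
  ∂bcd = cd − bd + bc,
  ∂acd = cd − ad + ac.
As a 6×4 matrix over Z this has rank 3, with invariant factors (1,1,1).

From H_k ≅ ker(∂_k) / im(∂_{k+1}) we obtain:

  H_0: rank C_0 − rank ∂_1 = 4 − 3 = 1, and the invariant factors of ∂_1 are all 1, so H_0 ≅ Z.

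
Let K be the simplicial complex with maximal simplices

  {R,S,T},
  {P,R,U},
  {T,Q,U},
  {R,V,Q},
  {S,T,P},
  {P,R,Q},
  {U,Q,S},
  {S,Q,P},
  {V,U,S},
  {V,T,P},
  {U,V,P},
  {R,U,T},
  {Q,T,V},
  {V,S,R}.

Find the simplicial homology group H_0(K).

Order the vertices as P < Q < R < S < T < U < V. Listing each simplex with vertices in this order, K has dimension 2 with simplices:

  0-simplices (7): P, Q, R, S, T, U, V
  1-simplices (21): PQ, PR, PS, PT, PU, PV, QR, QS, QT, QU, QV, RS, RT, RU, RV, ST, SU, SV, TU, TV, UV
  2-simplices (14): PQR, PQS, PRU, PST, PTV, PUV, QRV, QSU, QTU, QTV, RST, RSV, RTU, SUV

Hence C_0 ≅ Z^7, C_1 ≅ Z^21, C_2 ≅ Z^14.

Boundary ∂_1: C_1 → C_0 is given by ∂[p,q] = [q] − [p]. For instance
  ∂PU = U − P.
This gives a 7×21 integer matrix of rank 6; reducing to Smith normal form yields diagonal entries (1,1,1,1,1,1).

The boundary map ∂_2: C_2 → C_1 acts by ∂[p,q,r] = [q,r] − [p,r] + [p,q]. For instance
  ∂PTV = TV − PV + PT,
  ∂RSV = SV − RV + RS.
This gives a 21×14 integer matrix of rank 13; reducing to Smith normal form yields diagonal entries (1,1,1,1,1,1,1,1,1,1,1,1,1).

Now H_k = ker ∂_k / im ∂_{k+1}, so:

  H_0: rank C_0 − rank ∂_1 = 7 − 6 = 1, and the invariant factors of ∂_1 are all 1, so H_0 ≅ Z.

(K is a triangulation of the torus T^2.)

H_0 = Z.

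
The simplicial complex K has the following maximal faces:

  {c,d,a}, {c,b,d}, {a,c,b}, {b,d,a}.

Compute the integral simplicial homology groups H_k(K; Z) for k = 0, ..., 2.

H_0 ≅ Z,  H_1 = 0,  H_2 ≅ Z.

We work with the vertex ordering a < b < c < d. The simplices of K, each written with vertices in increasing order, are:

  0-simplices (4): a, b, c, d
  1-simplices (6): ab, ac, ad, bc, bd, cd
  2-simplices (4): abc, abd, acd, bcd

giving chain groups C_0 ≅ Z^4, C_1 ≅ Z^6, C_2 ≅ Z^4.

∂_1: C_1 → C_0 maps an edge to its endpoints' difference, ∂[p,q] = q − p.
As a 4×6 matrix over Z this has rank 3, with invariant factors (1,1,1).

The boundary map ∂_2: C_2 → C_1 acts by ∂[p,q,r] = [q,r] − [p,r] + [p,q]. For instance
  ∂abd = bd − ad + ab,
  ∂bcd = cd − bd + bc.
The resulting 6×4 matrix has rank 3, and its Smith normal form has invariant factors (1,1,1).

From H_k ≅ ker(∂_k) / im(∂_{k+1}) we obtain:

  H_0: rank C_0 − rank ∂_1 = 4 − 3 = 1, and the invariant factors of ∂_1 are all 1, so H_0 = Z.
  H_1: rank ker ∂_1 − rank ∂_2 = (6 − 3) − 3 = 0, and the invariant factors of ∂_2 are all 1, so H_1 = 0.
  H_2: rank ker ∂_2 − rank ∂_3 = (4 − 3) − 0 = 1, and there is no ∂_3, so H_2 = Z.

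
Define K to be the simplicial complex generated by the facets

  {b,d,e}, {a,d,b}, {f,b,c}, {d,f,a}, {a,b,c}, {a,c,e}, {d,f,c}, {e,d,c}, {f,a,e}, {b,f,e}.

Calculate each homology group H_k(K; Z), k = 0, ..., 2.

Order the vertices as a < b < c < d < e < f. Listing each simplex with vertices in this order, K has dimension 2 with simplices:

  0-simplices (6): a, b, c, d, e, f
  1-simplices (15): ab, ac, ad, ae, af, bc, bd, be, bf, cd, ce, cf, de, df, ef
  2-simplices (10): abc, abd, ace, adf, aef, bcf, bde, bef, cde, cdf

Hence C_0 ≅ Z^6, C_1 ≅ Z^15, C_2 ≅ Z^10.

Boundary ∂_1: C_1 → C_0 sends each edge [p,q] (with p < q) to q − p.
The resulting 6×15 matrix has rank 5, and its Smith normal form has invariant factors (1,1,1,1,1).

∂_2: C_2 → C_1 sends each 2-simplex [p,q,r] to [q,r] − [p,r] + [p,q]. For instance
  ∂cde = de − ce + cd,
  ∂bcf = cf − bf + bc.
As a 15×10 matrix over Z this has rank 10, with invariant factors (1,1,1,1,1,1,1,1,1,2).

Computing H_k = (kernel of ∂_k) / (image of ∂_{k+1}):

  H_0: rank C_0 − rank ∂_1 = 6 − 5 = 1, and the invariant factors of ∂_1 are all 1, so H_0 = Z.
  H_1: rank ker ∂_1 − rank ∂_2 = (15 − 5) − 10 = 0, and ∂_2 has invariant factor 2 > 1, so H_1 = Z/2.
  H_2: rank ker ∂_2 − rank ∂_3 = (10 − 10) − 0 = 0, and there is no ∂_3, so H_2 = 0.

H_0 = Z,  H_1 = Z/2,  H_2 = 0.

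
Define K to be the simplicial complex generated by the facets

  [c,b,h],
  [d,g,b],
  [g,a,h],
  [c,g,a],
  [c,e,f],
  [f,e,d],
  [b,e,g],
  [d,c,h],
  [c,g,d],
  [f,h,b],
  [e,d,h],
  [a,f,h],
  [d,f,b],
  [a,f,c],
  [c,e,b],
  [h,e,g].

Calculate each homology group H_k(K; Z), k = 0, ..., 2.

Fix the vertex order a < b < c < d < e < f < g < h and write every simplex with vertices in increasing order. Then dim K = 2 and the simplices of K are:

  0-simplices (8): a, b, c, d, e, f, g, h
  1-simplices (24): ac, af, ag, ah, bc, bd, be, bf, bg, bh, cd, ce, cf, cg, ch, de, df, dg, dh, ef, eg, eh, fh, gh
  2-simplices (16): acf, acg, afh, agh, bce, bch, bdf, bdg, beg, bfh, cdg, cdh, cef, def, deh, egh

giving chain groups C_0 ≅ Z^8, C_1 ≅ Z^24, C_2 ≅ Z^16.

The boundary map ∂_1: C_1 → C_0 sends each edge [p,q] (with p < q) to q − p.
As a 8×24 matrix over Z this has rank 7, with invariant factors (1,1,1,1,1,1,1).

∂_2: C_2 → C_1 sends each 2-simplex [p,q,r] to [q,r] − [p,r] + [p,q]. For instance
  ∂bfh = fh − bh + bf,
  ∂acg = cg − ag + ac.
The 24×16 boundary matrix has rank 15 and Smith normal form diag(1,1,1,1,1,1,1,1,1,1,1,1,1,1,1).

Reading off H_k = ker ∂_k / im ∂_{k+1}:

  H_0: rank C_0 − rank ∂_1 = 8 − 7 = 1, and the invariant factors of ∂_1 are all 1, so H_0 = Z.
  H_1: rank ker ∂_1 − rank ∂_2 = (24 − 7) − 15 = 2, and the invariant factors of ∂_2 are all 1, so H_1 = Z^2.
  H_2: rank ker ∂_2 − rank ∂_3 = (16 − 15) − 0 = 1, and there is no ∂_3, so H_2 = Z.

H_0 = Z,  H_1 = Z^2,  H_2 = Z.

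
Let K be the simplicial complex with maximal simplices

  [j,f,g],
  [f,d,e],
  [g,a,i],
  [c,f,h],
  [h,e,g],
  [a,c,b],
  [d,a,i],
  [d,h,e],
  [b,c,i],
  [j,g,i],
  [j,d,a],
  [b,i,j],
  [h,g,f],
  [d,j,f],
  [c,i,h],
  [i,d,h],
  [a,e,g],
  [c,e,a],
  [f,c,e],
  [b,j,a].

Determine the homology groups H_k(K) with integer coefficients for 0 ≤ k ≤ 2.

H_0 ≅ Z,  H_1 ≅ Z ⊕ Z/2Z,  H_2 = 0.

Take the total order a < b < c < d < e < f < g < h < i < j on the vertex set. Then K (dimension 2) consists of the simplices:

  0-simplices (10): a, b, c, d, e, f, g, h, i, j
  1-simplices (30): ab, ac, ad, ae, ag, ai, aj, bc, bi, bj, ce, cf, ch, ci, de, df, dh, di, dj, ef, eg, eh, fg, fh, fj, gh, gi, gj, hi, ij
  2-simplices (20): abc, abj, ace, adi, adj, aeg, agi, bci, bij, cef, cfh, chi, def, deh, dfj, dhi, egh, fgh, fgj, gij

Hence C_0 ≅ Z^10, C_1 ≅ Z^30, C_2 ≅ Z^20.

Boundary ∂_1: C_1 → C_0 sends each edge [p,q] (with p < q) to q − p.
The resulting 10×30 matrix has rank 9, and its Smith normal form has invariant factors (1,1,1,1,1,1,1,1,1).

The boundary map ∂_2: C_2 → C_1 sends each 2-simplex [p,q,r] to [q,r] − [p,r] + [p,q]. For instance
  ∂cfh = fh − ch + cf,
  ∂abj = bj − aj + ab.
This gives a 30×20 integer matrix of rank 20; reducing to Smith normal form yields diagonal entries (1,1,1,1,1,1,1,1,1,1,1,1,1,1,1,1,1,1,1,2).

From H_k ≅ ker(∂_k) / im(∂_{k+1}) we obtain:

  H_0: rank C_0 − rank ∂_1 = 10 − 9 = 1, and the invariant factors of ∂_1 are all 1, so H_0 = Z.
  H_1: rank ker ∂_1 − rank ∂_2 = (30 − 9) − 20 = 1, and ∂_2 has invariant factor 2 > 1, so H_1 = Z ⊕ Z/2Z.
  H_2: rank ker ∂_2 − rank ∂_3 = (20 − 20) − 0 = 0, and there is no ∂_3, so H_2 = 0.

As a check, the Euler characteristic is 10 − 30 + 20 = 0, which agrees with 1 − 1 + 0 = 0.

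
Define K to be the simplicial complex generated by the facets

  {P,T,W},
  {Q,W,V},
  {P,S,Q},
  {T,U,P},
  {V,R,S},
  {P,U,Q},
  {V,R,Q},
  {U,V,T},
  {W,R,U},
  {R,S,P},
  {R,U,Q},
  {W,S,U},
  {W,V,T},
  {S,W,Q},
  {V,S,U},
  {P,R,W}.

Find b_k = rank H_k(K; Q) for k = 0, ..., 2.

b_0 = 1, b_1 = 2, b_2 = 1.

K has 8 vertices, 24 edges, 16 triangles.
rank ∂_0 = 0, rank ∂_1 = 7 ⇒ b_0 = 8 − 0 − 7 = 1; all invariant factors of ∂_1 are 1 so no torsion. So H_0 ≅ Z.
rank ∂_1 = 7, rank ∂_2 = 15 ⇒ b_1 = 24 − 7 − 15 = 2; all invariant factors of ∂_2 are 1 so no torsion. So H_1 ≅ Z^2.
rank ∂_2 = 15, rank ∂_3 = 0 ⇒ b_2 = 16 − 15 − 0 = 1. So H_2 ≅ Z.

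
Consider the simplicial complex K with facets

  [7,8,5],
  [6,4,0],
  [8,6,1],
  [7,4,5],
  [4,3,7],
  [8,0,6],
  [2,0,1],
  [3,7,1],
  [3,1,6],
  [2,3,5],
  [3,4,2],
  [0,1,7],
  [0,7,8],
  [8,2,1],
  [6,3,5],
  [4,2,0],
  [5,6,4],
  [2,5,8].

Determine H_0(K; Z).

H_0 = Z.

Fix the vertex order 0 < 1 < 2 < 3 < 4 < 5 < 6 < 7 < 8 and write every simplex with vertices in increasing order. Then dim K = 2 and the simplices of K are:

  0-simplices (9): [0], [1], [2], [3], [4], [5], [6], [7], [8]
  1-simplices (27): (27 of them)
  2-simplices (18): [0,1,2], [0,1,7], [0,2,4], [0,4,6], [0,6,8], [0,7,8], [1,2,8], [1,3,6], [1,3,7], [1,6,8], [2,3,4], [2,3,5], [2,5,8], [3,4,7], [3,5,6], [4,5,6], [4,5,7], [5,7,8]

Hence C_0 ≅ Z^9, C_1 ≅ Z^27, C_2 ≅ Z^18.

The boundary map ∂_1: C_1 → C_0 sends each edge [p,q] (with p < q) to q − p. For instance
  ∂[0,4] = [4] − [0].
The 9×27 boundary matrix has rank 8 and Smith normal form diag(1,1,1,1,1,1,1,1).

Boundary ∂_2: C_2 → C_1 acts by ∂[p,q,r] = [q,r] − [p,r] + [p,q]. For instance
  ∂[4,5,7] = [5,7] − [4,7] + [4,5],
  ∂[3,5,6] = [5,6] − [3,6] + [3,5].
The 27×18 boundary matrix has rank 18 and Smith normal form diag(1,1,1,1,1,1,1,1,1,1,1,1,1,1,1,1,1,2).

From H_k ≅ ker(∂_k) / im(∂_{k+1}) we obtain:

  H_0: rank C_0 − rank ∂_1 = 9 − 8 = 1, and the invariant factors of ∂_1 are all 1, so H_0 = Z.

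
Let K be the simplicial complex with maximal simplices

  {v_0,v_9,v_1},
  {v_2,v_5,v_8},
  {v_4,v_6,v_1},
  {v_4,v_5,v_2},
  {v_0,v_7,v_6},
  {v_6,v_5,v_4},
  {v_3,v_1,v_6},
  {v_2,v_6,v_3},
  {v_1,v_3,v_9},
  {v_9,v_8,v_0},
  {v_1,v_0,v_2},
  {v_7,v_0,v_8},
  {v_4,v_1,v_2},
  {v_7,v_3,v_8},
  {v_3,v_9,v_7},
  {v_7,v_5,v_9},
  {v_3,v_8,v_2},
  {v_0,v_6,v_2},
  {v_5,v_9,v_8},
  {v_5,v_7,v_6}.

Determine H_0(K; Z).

Take the total order v_0 < v_1 < v_2 < v_3 < v_4 < v_5 < v_6 < v_7 < v_8 < v_9 on the vertex set. Then K (dimension 2) consists of the simplices:

  0-simplices (10): [v_0], [v_1], [v_2], [v_3], [v_4], [v_5], [v_6], [v_7], [v_8], [v_9]
  1-simplices (30): (30 of them)
  2-simplices (20): (20 of them)

Hence C_0 ≅ Z^10, C_1 ≅ Z^30, C_2 ≅ Z^20.

Boundary ∂_1: C_1 → C_0 is given by ∂[p,q] = [q] − [p].
The 10×30 boundary matrix has rank 9 and Smith normal form diag(1,1,1,1,1,1,1,1,1).

Boundary ∂_2: C_2 → C_1 sends each 2-simplex [p,q,r] to [q,r] − [p,r] + [p,q]. For instance
  ∂[v_2,v_3,v_8] = [v_3,v_8] − [v_2,v_8] + [v_2,v_3],
  ∂[v_2,v_5,v_8] = [v_5,v_8] − [v_2,v_8] + [v_2,v_5].
The resulting 30×20 matrix has rank 20, and its Smith normal form has invariant factors (1,1,1,1,1,1,1,1,1,1,1,1,1,1,1,1,1,1,1,2).

Reading off H_k = ker ∂_k / im ∂_{k+1}:

  H_0: rank C_0 − rank ∂_1 = 10 − 9 = 1, and the invariant factors of ∂_1 are all 1, so H_0 = Z.

(K is a triangulation of the Klein bottle.)

H_0 = Z.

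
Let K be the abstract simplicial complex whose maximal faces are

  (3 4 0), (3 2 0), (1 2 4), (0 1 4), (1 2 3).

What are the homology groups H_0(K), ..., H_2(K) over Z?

H_0 ≅ Z,  H_1 ≅ Z,  H_2 = 0.

We work with the vertex ordering 0 < 1 < 2 < 3 < 4. The simplices of K, each written with vertices in increasing order, are:

  0-simplices (5): [0], [1], [2], [3], [4]
  1-simplices (10): [0,1], [0,2], [0,3], [0,4], [1,2], [1,3], [1,4], [2,3], [2,4], [3,4]
  2-simplices (5): [0,1,4], [0,2,3], [0,3,4], [1,2,3], [1,2,4]

so the chain groups are C_0 ≅ Z^5, C_1 ≅ Z^10, C_2 ≅ Z^5.

Boundary ∂_1: C_1 → C_0 maps an edge to its endpoints' difference, ∂[p,q] = q − p.
The 5×10 boundary matrix has rank 4 and Smith normal form diag(1,1,1,1).

Boundary ∂_2: C_2 → C_1 acts by ∂[p,q,r] = [q,r] − [p,r] + [p,q]. For instance
  ∂[0,1,4] = [1,4] − [0,4] + [0,1],
  ∂[1,2,3] = [2,3] − [1,3] + [1,2].
The 10×5 boundary matrix has rank 5 and Smith normal form diag(1,1,1,1,1).

Computing H_k = (kernel of ∂_k) / (image of ∂_{k+1}):

  H_0: rank C_0 − rank ∂_1 = 5 − 4 = 1, and the invariant factors of ∂_1 are all 1, so H_0 ≅ Z.
  H_1: rank ker ∂_1 − rank ∂_2 = (10 − 4) − 5 = 1, and the invariant factors of ∂_2 are all 1, so H_1 ≅ Z.
  H_2: rank ker ∂_2 − rank ∂_3 = (5 − 5) − 0 = 0, and there is no ∂_3, so H_2 ≅ 0.

As a check, the Euler characteristic is 5 − 10 + 5 = 0, which agrees with 1 − 1 + 0 = 0.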